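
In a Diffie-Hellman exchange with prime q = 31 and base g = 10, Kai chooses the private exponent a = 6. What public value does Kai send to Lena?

2

Public value = 10^6 mod 31.
10^1 ≡ 10 (mod 31)
10^2 = (10^1)^2 ≡ 10^2 = 100 ≡ 7 (mod 31)
10^4 = (10^2)^2 ≡ 7^2 = 49 ≡ 18 (mod 31)
10^6 = 10^4 · 10^2 ≡ 18 · 7 ≡ 2 (mod 31).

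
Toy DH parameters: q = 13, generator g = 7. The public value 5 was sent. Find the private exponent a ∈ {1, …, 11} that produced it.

3

Try successive powers of 7 modulo 13:
7^1 ≡ 7
7^2 ≡ 10
7^3 ≡ 5
Found: a = 3.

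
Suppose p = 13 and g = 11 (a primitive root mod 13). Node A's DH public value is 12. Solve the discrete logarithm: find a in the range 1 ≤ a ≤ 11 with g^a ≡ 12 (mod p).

Try successive powers of 11 modulo 13:
11^1 ≡ 11
11^2 ≡ 4
11^3 ≡ 5
11^4 ≡ 3
11^5 ≡ 7
11^6 ≡ 12
Found: a = 6.

6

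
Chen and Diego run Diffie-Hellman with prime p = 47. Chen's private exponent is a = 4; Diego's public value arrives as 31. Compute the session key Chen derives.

Shared key K = 31^4 mod 47.
31^1 ≡ 31 (mod 47)
31^2 = (31^1)^2 ≡ 31^2 = 961 ≡ 21 (mod 47)
31^4 = (31^2)^2 ≡ 21^2 = 441 ≡ 18 (mod 47)

18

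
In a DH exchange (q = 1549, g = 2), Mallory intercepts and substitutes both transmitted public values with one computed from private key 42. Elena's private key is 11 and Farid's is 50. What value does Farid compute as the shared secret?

727

Farid receives Mallory's public value M = 2^42 mod 1549 instead of the honest one.
2^1 ≡ 2 (mod 1549)
2^2 = (2^1)^2 ≡ 2^2 = 4 ≡ 4 (mod 1549)
2^4 = (2^2)^2 ≡ 4^2 = 16 ≡ 16 (mod 1549)
2^8 = (2^4)^2 ≡ 16^2 = 256 ≡ 256 (mod 1549)
2^16 = (2^8)^2 ≡ 256^2 = 65536 ≡ 478 (mod 1549)
2^32 = (2^16)^2 ≡ 478^2 = 228484 ≡ 781 (mod 1549)
2^42 = 2^32 · 2^8 · 2^2 ≡ 781 · 256 · 4 ≡ 460 (mod 1549).
So M = 460. Farid computes K = M^50 mod 1549.
460^1 ≡ 460 (mod 1549)
460^2 = (460^1)^2 ≡ 460^2 = 211600 ≡ 936 (mod 1549)
460^4 = (460^2)^2 ≡ 936^2 = 876096 ≡ 911 (mod 1549)
460^8 = (460^4)^2 ≡ 911^2 = 829921 ≡ 1206 (mod 1549)
460^16 = (460^8)^2 ≡ 1206^2 = 1454436 ≡ 1474 (mod 1549)
460^32 = (460^16)^2 ≡ 1474^2 = 2172676 ≡ 978 (mod 1549)
460^50 = 460^32 · 460^16 · 460^2 ≡ 978 · 1474 · 936 ≡ 727 (mod 1549).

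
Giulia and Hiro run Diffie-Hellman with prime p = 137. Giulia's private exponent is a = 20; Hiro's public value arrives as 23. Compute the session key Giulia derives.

14

Shared key K = 23^20 mod 137.
23^1 ≡ 23 (mod 137)
23^2 = (23^1)^2 ≡ 23^2 = 529 ≡ 118 (mod 137)
23^4 = (23^2)^2 ≡ 118^2 = 13924 ≡ 87 (mod 137)
23^8 = (23^4)^2 ≡ 87^2 = 7569 ≡ 34 (mod 137)
23^16 = (23^8)^2 ≡ 34^2 = 1156 ≡ 60 (mod 137)
23^20 = 23^16 · 23^4 ≡ 60 · 87 ≡ 14 (mod 137).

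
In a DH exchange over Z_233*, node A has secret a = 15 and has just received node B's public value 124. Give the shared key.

Shared key K = 124^15 mod 233.
124^1 ≡ 124 (mod 233)
124^2 = (124^1)^2 ≡ 124^2 = 15376 ≡ 231 (mod 233)
124^4 = (124^2)^2 ≡ 231^2 = 53361 ≡ 4 (mod 233)
124^8 = (124^4)^2 ≡ 4^2 = 16 ≡ 16 (mod 233)
124^15 = 124^8 · 124^4 · 124^2 · 124^1 ≡ 16 · 4 · 231 · 124 ≡ 205 (mod 233).

205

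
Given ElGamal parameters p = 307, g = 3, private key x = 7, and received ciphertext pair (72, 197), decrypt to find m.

41

Shared mask s = c₁^x mod p = 72^7 mod 307.
72^1 ≡ 72 (mod 307)
72^2 = (72^1)^2 ≡ 72^2 = 5184 ≡ 272 (mod 307)
72^4 = (72^2)^2 ≡ 272^2 = 73984 ≡ 304 (mod 307)
72^7 = 72^4 · 72^2 · 72^1 ≡ 304 · 272 · 72 ≡ 192 (mod 307).
So s = 192; s⁻¹ ≡ 8 (mod 307).
m = c₂ · s⁻¹ mod 307 = 197 · 8 mod 307 = 41.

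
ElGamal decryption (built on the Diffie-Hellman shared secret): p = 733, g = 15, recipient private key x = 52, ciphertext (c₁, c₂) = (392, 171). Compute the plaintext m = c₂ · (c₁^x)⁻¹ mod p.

258

Shared mask s = c₁^x mod p = 392^52 mod 733.
392^1 ≡ 392 (mod 733)
392^2 = (392^1)^2 ≡ 392^2 = 153664 ≡ 467 (mod 733)
392^4 = (392^2)^2 ≡ 467^2 = 218089 ≡ 388 (mod 733)
392^8 = (392^4)^2 ≡ 388^2 = 150544 ≡ 279 (mod 733)
392^16 = (392^8)^2 ≡ 279^2 = 77841 ≡ 143 (mod 733)
392^32 = (392^16)^2 ≡ 143^2 = 20449 ≡ 658 (mod 733)
392^52 = 392^32 · 392^16 · 392^4 ≡ 658 · 143 · 388 ≡ 674 (mod 733).
So s = 674; s⁻¹ ≡ 323 (mod 733).
m = c₂ · s⁻¹ mod 733 = 171 · 323 mod 733 = 258.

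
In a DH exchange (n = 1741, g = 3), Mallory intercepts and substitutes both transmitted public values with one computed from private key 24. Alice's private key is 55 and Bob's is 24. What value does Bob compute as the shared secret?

318

Bob receives Mallory's public value M = 3^24 mod 1741 instead of the honest one.
3^1 ≡ 3 (mod 1741)
3^2 = (3^1)^2 ≡ 3^2 = 9 ≡ 9 (mod 1741)
3^4 = (3^2)^2 ≡ 9^2 = 81 ≡ 81 (mod 1741)
3^8 = (3^4)^2 ≡ 81^2 = 6561 ≡ 1338 (mod 1741)
3^16 = (3^8)^2 ≡ 1338^2 = 1790244 ≡ 496 (mod 1741)
3^24 = 3^16 · 3^8 ≡ 496 · 1338 ≡ 327 (mod 1741).
So M = 327. Bob computes K = M^24 mod 1741.
327^1 ≡ 327 (mod 1741)
327^2 = (327^1)^2 ≡ 327^2 = 106929 ≡ 728 (mod 1741)
327^4 = (327^2)^2 ≡ 728^2 = 529984 ≡ 720 (mod 1741)
327^8 = (327^4)^2 ≡ 720^2 = 518400 ≡ 1323 (mod 1741)
327^16 = (327^8)^2 ≡ 1323^2 = 1750329 ≡ 624 (mod 1741)
327^24 = 327^16 · 327^8 ≡ 624 · 1323 ≡ 318 (mod 1741).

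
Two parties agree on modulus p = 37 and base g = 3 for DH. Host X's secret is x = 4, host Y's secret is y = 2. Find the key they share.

Host Y sends B = g^y mod p = 3^2 mod 37.
3^1 ≡ 3 (mod 37)
3^2 = (3^1)^2 ≡ 3^2 = 9 ≡ 9 (mod 37)
So B = 9. Host X then computes K = B^x mod p = 9^4 mod 37.
9^1 ≡ 9 (mod 37)
9^2 = (9^1)^2 ≡ 9^2 = 81 ≡ 7 (mod 37)
9^4 = (9^2)^2 ≡ 7^2 = 49 ≡ 12 (mod 37)

12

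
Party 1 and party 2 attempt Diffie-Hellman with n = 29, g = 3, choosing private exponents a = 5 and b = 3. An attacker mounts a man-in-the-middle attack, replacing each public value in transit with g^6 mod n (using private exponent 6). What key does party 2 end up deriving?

6

Party 2 receives an attacker's public value M = 3^6 mod 29 instead of the honest one.
3^1 ≡ 3 (mod 29)
3^2 = (3^1)^2 ≡ 3^2 = 9 ≡ 9 (mod 29)
3^4 = (3^2)^2 ≡ 9^2 = 81 ≡ 23 (mod 29)
3^6 = 3^4 · 3^2 ≡ 23 · 9 ≡ 4 (mod 29).
So M = 4. Party 2 computes K = M^3 mod 29.
4^1 ≡ 4 (mod 29)
4^2 = (4^1)^2 ≡ 4^2 = 16 ≡ 16 (mod 29)
4^3 = 4^2 · 4^1 ≡ 16 · 4 ≡ 6 (mod 29).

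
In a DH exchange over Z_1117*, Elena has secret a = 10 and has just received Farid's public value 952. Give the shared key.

209

Shared key K = 952^10 mod 1117.
952^1 ≡ 952 (mod 1117)
952^2 = (952^1)^2 ≡ 952^2 = 906304 ≡ 417 (mod 1117)
952^4 = (952^2)^2 ≡ 417^2 = 173889 ≡ 754 (mod 1117)
952^8 = (952^4)^2 ≡ 754^2 = 568516 ≡ 1080 (mod 1117)
952^10 = 952^8 · 952^2 ≡ 1080 · 417 ≡ 209 (mod 1117).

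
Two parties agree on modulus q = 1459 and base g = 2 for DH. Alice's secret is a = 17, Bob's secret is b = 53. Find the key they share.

Alice sends A = g^a mod q = 2^17 mod 1459.
2^1 ≡ 2 (mod 1459)
2^2 = (2^1)^2 ≡ 2^2 = 4 ≡ 4 (mod 1459)
2^4 = (2^2)^2 ≡ 4^2 = 16 ≡ 16 (mod 1459)
2^8 = (2^4)^2 ≡ 16^2 = 256 ≡ 256 (mod 1459)
2^16 = (2^8)^2 ≡ 256^2 = 65536 ≡ 1340 (mod 1459)
2^17 = 2^16 · 2^1 ≡ 1340 · 2 ≡ 1221 (mod 1459).
So A = 1221. Bob then computes K = A^b mod q = 1221^53 mod 1459.
1221^1 ≡ 1221 (mod 1459)
1221^2 = (1221^1)^2 ≡ 1221^2 = 1490841 ≡ 1202 (mod 1459)
1221^4 = (1221^2)^2 ≡ 1202^2 = 1444804 ≡ 394 (mod 1459)
1221^8 = (1221^4)^2 ≡ 394^2 = 155236 ≡ 582 (mod 1459)
1221^16 = (1221^8)^2 ≡ 582^2 = 338724 ≡ 236 (mod 1459)
1221^32 = (1221^16)^2 ≡ 236^2 = 55696 ≡ 254 (mod 1459)
1221^53 = 1221^32 · 1221^16 · 1221^4 · 1221^1 ≡ 254 · 236 · 394 · 1221 ≡ 106 (mod 1459).

106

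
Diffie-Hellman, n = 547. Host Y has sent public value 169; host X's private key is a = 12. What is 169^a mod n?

Shared key K = 169^12 mod 547.
169^1 ≡ 169 (mod 547)
169^2 = (169^1)^2 ≡ 169^2 = 28561 ≡ 117 (mod 547)
169^4 = (169^2)^2 ≡ 117^2 = 13689 ≡ 14 (mod 547)
169^8 = (169^4)^2 ≡ 14^2 = 196 ≡ 196 (mod 547)
169^12 = 169^8 · 169^4 ≡ 196 · 14 ≡ 9 (mod 547).

9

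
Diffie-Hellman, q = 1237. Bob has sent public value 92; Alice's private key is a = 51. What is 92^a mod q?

11

Shared key K = 92^51 mod 1237.
92^1 ≡ 92 (mod 1237)
92^2 = (92^1)^2 ≡ 92^2 = 8464 ≡ 1042 (mod 1237)
92^4 = (92^2)^2 ≡ 1042^2 = 1085764 ≡ 915 (mod 1237)
92^8 = (92^4)^2 ≡ 915^2 = 837225 ≡ 1013 (mod 1237)
92^16 = (92^8)^2 ≡ 1013^2 = 1026169 ≡ 696 (mod 1237)
92^32 = (92^16)^2 ≡ 696^2 = 484416 ≡ 749 (mod 1237)
92^51 = 92^32 · 92^16 · 92^2 · 92^1 ≡ 749 · 696 · 1042 · 92 ≡ 11 (mod 1237).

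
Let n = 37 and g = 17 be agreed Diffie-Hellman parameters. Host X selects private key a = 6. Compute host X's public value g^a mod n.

Public value = 17^6 mod 37.
17^1 ≡ 17 (mod 37)
17^2 = (17^1)^2 ≡ 17^2 = 289 ≡ 30 (mod 37)
17^4 = (17^2)^2 ≡ 30^2 = 900 ≡ 12 (mod 37)
17^6 = 17^4 · 17^2 ≡ 12 · 30 ≡ 27 (mod 37).

27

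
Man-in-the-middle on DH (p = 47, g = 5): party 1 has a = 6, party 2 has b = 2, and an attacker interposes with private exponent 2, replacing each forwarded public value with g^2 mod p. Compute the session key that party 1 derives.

18

Party 1 receives an attacker's public value M = 5^2 mod 47 instead of the honest one.
5^1 ≡ 5 (mod 47)
5^2 = (5^1)^2 ≡ 5^2 = 25 ≡ 25 (mod 47)
So M = 25. Party 1 computes K = M^6 mod 47.
25^1 ≡ 25 (mod 47)
25^2 = (25^1)^2 ≡ 25^2 = 625 ≡ 14 (mod 47)
25^4 = (25^2)^2 ≡ 14^2 = 196 ≡ 8 (mod 47)
25^6 = 25^4 · 25^2 ≡ 8 · 14 ≡ 18 (mod 47).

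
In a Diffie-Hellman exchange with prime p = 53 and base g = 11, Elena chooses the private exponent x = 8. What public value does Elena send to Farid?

Public value = 11^8 (mod 53).
11^1 ≡ 11 (mod 53)
11^2 = (11^1)^2 ≡ 11^2 = 121 ≡ 15 (mod 53)
11^4 = (11^2)^2 ≡ 15^2 = 225 ≡ 13 (mod 53)
11^8 = (11^4)^2 ≡ 13^2 = 169 ≡ 10 (mod 53)

10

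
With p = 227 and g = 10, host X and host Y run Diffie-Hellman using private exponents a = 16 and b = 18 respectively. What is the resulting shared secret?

Host Y sends B = g^b mod p = 10^18 mod 227.
10^1 ≡ 10 (mod 227)
10^2 = (10^1)^2 ≡ 10^2 = 100 ≡ 100 (mod 227)
10^4 = (10^2)^2 ≡ 100^2 = 10000 ≡ 12 (mod 227)
10^8 = (10^4)^2 ≡ 12^2 = 144 ≡ 144 (mod 227)
10^16 = (10^8)^2 ≡ 144^2 = 20736 ≡ 79 (mod 227)
10^18 = 10^16 · 10^2 ≡ 79 · 100 ≡ 182 (mod 227).
So B = 182. Host X then computes K = B^a mod p = 182^16 mod 227.
182^1 ≡ 182 (mod 227)
182^2 = (182^1)^2 ≡ 182^2 = 33124 ≡ 209 (mod 227)
182^4 = (182^2)^2 ≡ 209^2 = 43681 ≡ 97 (mod 227)
182^8 = (182^4)^2 ≡ 97^2 = 9409 ≡ 102 (mod 227)
182^16 = (182^8)^2 ≡ 102^2 = 10404 ≡ 189 (mod 227)

189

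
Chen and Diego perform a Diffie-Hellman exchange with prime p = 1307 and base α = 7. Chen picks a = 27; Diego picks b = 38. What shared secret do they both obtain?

1218

Chen sends A = α^a mod p = 7^27 mod 1307.
7^1 ≡ 7 (mod 1307)
7^2 = (7^1)^2 ≡ 7^2 = 49 ≡ 49 (mod 1307)
7^4 = (7^2)^2 ≡ 49^2 = 2401 ≡ 1094 (mod 1307)
7^8 = (7^4)^2 ≡ 1094^2 = 1196836 ≡ 931 (mod 1307)
7^16 = (7^8)^2 ≡ 931^2 = 866761 ≡ 220 (mod 1307)
7^27 = 7^16 · 7^8 · 7^2 · 7^1 ≡ 220 · 931 · 49 · 7 ≡ 703 (mod 1307).
So A = 703. Diego then computes K = A^b mod p = 703^38 mod 1307.
703^1 ≡ 703 (mod 1307)
703^2 = (703^1)^2 ≡ 703^2 = 494209 ≡ 163 (mod 1307)
703^4 = (703^2)^2 ≡ 163^2 = 26569 ≡ 429 (mod 1307)
703^8 = (703^4)^2 ≡ 429^2 = 184041 ≡ 1061 (mod 1307)
703^16 = (703^8)^2 ≡ 1061^2 = 1125721 ≡ 394 (mod 1307)
703^32 = (703^16)^2 ≡ 394^2 = 155236 ≡ 1010 (mod 1307)
703^38 = 703^32 · 703^4 · 703^2 ≡ 1010 · 429 · 163 ≡ 1218 (mod 1307).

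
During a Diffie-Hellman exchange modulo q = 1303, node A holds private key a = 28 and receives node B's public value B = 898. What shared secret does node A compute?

Shared key K = 898^28 mod 1303.
898^1 ≡ 898 (mod 1303)
898^2 = (898^1)^2 ≡ 898^2 = 806404 ≡ 1150 (mod 1303)
898^4 = (898^2)^2 ≡ 1150^2 = 1322500 ≡ 1258 (mod 1303)
898^8 = (898^4)^2 ≡ 1258^2 = 1582564 ≡ 722 (mod 1303)
898^16 = (898^8)^2 ≡ 722^2 = 521284 ≡ 84 (mod 1303)
898^28 = 898^16 · 898^8 · 898^4 ≡ 84 · 722 · 1258 ≡ 625 (mod 1303).

625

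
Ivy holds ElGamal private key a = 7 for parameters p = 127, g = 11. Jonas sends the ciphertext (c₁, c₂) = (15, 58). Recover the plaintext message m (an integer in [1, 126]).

6

Shared mask s = c₁^a mod p = 15^7 mod 127.
15^1 ≡ 15 (mod 127)
15^2 = (15^1)^2 ≡ 15^2 = 225 ≡ 98 (mod 127)
15^4 = (15^2)^2 ≡ 98^2 = 9604 ≡ 79 (mod 127)
15^7 = 15^4 · 15^2 · 15^1 ≡ 79 · 98 · 15 ≡ 52 (mod 127).
So s = 52; s⁻¹ ≡ 22 (mod 127).
m = c₂ · s⁻¹ mod 127 = 58 · 22 mod 127 = 6.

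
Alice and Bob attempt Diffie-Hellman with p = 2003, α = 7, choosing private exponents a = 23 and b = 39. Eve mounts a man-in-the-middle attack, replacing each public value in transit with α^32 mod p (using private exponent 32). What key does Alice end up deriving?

978

Alice receives Eve's public value M = 7^32 mod 2003 instead of the honest one.
7^1 ≡ 7 (mod 2003)
7^2 = (7^1)^2 ≡ 7^2 = 49 ≡ 49 (mod 2003)
7^4 = (7^2)^2 ≡ 49^2 = 2401 ≡ 398 (mod 2003)
7^8 = (7^4)^2 ≡ 398^2 = 158404 ≡ 167 (mod 2003)
7^16 = (7^8)^2 ≡ 167^2 = 27889 ≡ 1850 (mod 2003)
7^32 = (7^16)^2 ≡ 1850^2 = 3422500 ≡ 1376 (mod 2003)
So M = 1376. Alice computes K = M^23 mod 2003.
1376^1 ≡ 1376 (mod 2003)
1376^2 = (1376^1)^2 ≡ 1376^2 = 1893376 ≡ 541 (mod 2003)
1376^4 = (1376^2)^2 ≡ 541^2 = 292681 ≡ 243 (mod 2003)
1376^8 = (1376^4)^2 ≡ 243^2 = 59049 ≡ 962 (mod 2003)
1376^16 = (1376^8)^2 ≡ 962^2 = 925444 ≡ 58 (mod 2003)
1376^23 = 1376^16 · 1376^4 · 1376^2 · 1376^1 ≡ 58 · 243 · 541 · 1376 ≡ 978 (mod 2003).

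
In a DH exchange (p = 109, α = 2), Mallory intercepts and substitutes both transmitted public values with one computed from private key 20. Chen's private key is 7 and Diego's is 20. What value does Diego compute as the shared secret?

16

Diego receives Mallory's public value M = 2^20 mod 109 instead of the honest one.
2^1 ≡ 2 (mod 109)
2^2 = (2^1)^2 ≡ 2^2 = 4 ≡ 4 (mod 109)
2^4 = (2^2)^2 ≡ 4^2 = 16 ≡ 16 (mod 109)
2^8 = (2^4)^2 ≡ 16^2 = 256 ≡ 38 (mod 109)
2^16 = (2^8)^2 ≡ 38^2 = 1444 ≡ 27 (mod 109)
2^20 = 2^16 · 2^4 ≡ 27 · 16 ≡ 105 (mod 109).
So M = 105. Diego computes K = M^20 mod 109.
105^1 ≡ 105 (mod 109)
105^2 = (105^1)^2 ≡ 105^2 = 11025 ≡ 16 (mod 109)
105^4 = (105^2)^2 ≡ 16^2 = 256 ≡ 38 (mod 109)
105^8 = (105^4)^2 ≡ 38^2 = 1444 ≡ 27 (mod 109)
105^16 = (105^8)^2 ≡ 27^2 = 729 ≡ 75 (mod 109)
105^20 = 105^16 · 105^4 ≡ 75 · 38 ≡ 16 (mod 109).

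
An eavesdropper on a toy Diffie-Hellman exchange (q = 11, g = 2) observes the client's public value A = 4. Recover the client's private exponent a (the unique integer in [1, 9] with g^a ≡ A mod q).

Try successive powers of 2 modulo 11:
2^1 ≡ 2
2^2 ≡ 4
Found: a = 2.

2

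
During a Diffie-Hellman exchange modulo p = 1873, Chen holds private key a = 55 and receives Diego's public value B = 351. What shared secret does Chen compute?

Shared key K = 351^55 mod 1873.
351^1 ≡ 351 (mod 1873)
351^2 = (351^1)^2 ≡ 351^2 = 123201 ≡ 1456 (mod 1873)
351^4 = (351^2)^2 ≡ 1456^2 = 2119936 ≡ 1573 (mod 1873)
351^8 = (351^4)^2 ≡ 1573^2 = 2474329 ≡ 96 (mod 1873)
351^16 = (351^8)^2 ≡ 96^2 = 9216 ≡ 1724 (mod 1873)
351^32 = (351^16)^2 ≡ 1724^2 = 2972176 ≡ 1598 (mod 1873)
351^55 = 351^32 · 351^16 · 351^4 · 351^2 · 351^1 ≡ 1598 · 1724 · 1573 · 1456 · 351 ≡ 273 (mod 1873).

273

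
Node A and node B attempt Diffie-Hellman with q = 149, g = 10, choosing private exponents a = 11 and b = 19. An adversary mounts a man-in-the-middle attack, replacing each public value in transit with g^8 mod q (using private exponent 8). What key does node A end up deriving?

Node A receives an adversary's public value M = 10^8 mod 149 instead of the honest one.
10^1 ≡ 10 (mod 149)
10^2 = (10^1)^2 ≡ 10^2 = 100 ≡ 100 (mod 149)
10^4 = (10^2)^2 ≡ 100^2 = 10000 ≡ 17 (mod 149)
10^8 = (10^4)^2 ≡ 17^2 = 289 ≡ 140 (mod 149)
So M = 140. Node A computes K = M^11 mod 149.
140^1 ≡ 140 (mod 149)
140^2 = (140^1)^2 ≡ 140^2 = 19600 ≡ 81 (mod 149)
140^4 = (140^2)^2 ≡ 81^2 = 6561 ≡ 5 (mod 149)
140^8 = (140^4)^2 ≡ 5^2 = 25 ≡ 25 (mod 149)
140^11 = 140^8 · 140^2 · 140^1 ≡ 25 · 81 · 140 ≡ 102 (mod 149).

102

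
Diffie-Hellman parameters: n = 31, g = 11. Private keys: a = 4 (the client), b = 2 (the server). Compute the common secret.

19

The client sends A = g^a mod n = 11^4 mod 31.
11^1 ≡ 11 (mod 31)
11^2 = (11^1)^2 ≡ 11^2 = 121 ≡ 28 (mod 31)
11^4 = (11^2)^2 ≡ 28^2 = 784 ≡ 9 (mod 31)
So A = 9. The server then computes K = A^b mod n = 9^2 mod 31.
9^1 ≡ 9 (mod 31)
9^2 = (9^1)^2 ≡ 9^2 = 81 ≡ 19 (mod 31)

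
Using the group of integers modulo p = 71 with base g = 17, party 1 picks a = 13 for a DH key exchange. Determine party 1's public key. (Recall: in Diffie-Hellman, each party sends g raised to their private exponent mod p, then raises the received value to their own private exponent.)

14

Public value = 17^13 (mod 71).
17^1 ≡ 17 (mod 71)
17^2 = (17^1)^2 ≡ 17^2 = 289 ≡ 5 (mod 71)
17^4 = (17^2)^2 ≡ 5^2 = 25 ≡ 25 (mod 71)
17^8 = (17^4)^2 ≡ 25^2 = 625 ≡ 57 (mod 71)
17^13 = 17^8 · 17^4 · 17^1 ≡ 57 · 25 · 17 ≡ 14 (mod 71).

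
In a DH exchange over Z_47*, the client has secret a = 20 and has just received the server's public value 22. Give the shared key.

9

Shared key K = 22^20 mod 47.
22^1 ≡ 22 (mod 47)
22^2 = (22^1)^2 ≡ 22^2 = 484 ≡ 14 (mod 47)
22^4 = (22^2)^2 ≡ 14^2 = 196 ≡ 8 (mod 47)
22^8 = (22^4)^2 ≡ 8^2 = 64 ≡ 17 (mod 47)
22^16 = (22^8)^2 ≡ 17^2 = 289 ≡ 7 (mod 47)
22^20 = 22^16 · 22^4 ≡ 7 · 8 ≡ 9 (mod 47).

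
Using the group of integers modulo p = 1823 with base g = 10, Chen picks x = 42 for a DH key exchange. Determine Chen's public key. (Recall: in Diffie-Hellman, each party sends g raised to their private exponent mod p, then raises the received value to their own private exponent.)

Public value = 10^42 mod 1823.
10^1 ≡ 10 (mod 1823)
10^2 = (10^1)^2 ≡ 10^2 = 100 ≡ 100 (mod 1823)
10^4 = (10^2)^2 ≡ 100^2 = 10000 ≡ 885 (mod 1823)
10^8 = (10^4)^2 ≡ 885^2 = 783225 ≡ 1158 (mod 1823)
10^16 = (10^8)^2 ≡ 1158^2 = 1340964 ≡ 1059 (mod 1823)
10^32 = (10^16)^2 ≡ 1059^2 = 1121481 ≡ 336 (mod 1823)
10^42 = 10^32 · 10^8 · 10^2 ≡ 336 · 1158 · 100 ≡ 511 (mod 1823).

511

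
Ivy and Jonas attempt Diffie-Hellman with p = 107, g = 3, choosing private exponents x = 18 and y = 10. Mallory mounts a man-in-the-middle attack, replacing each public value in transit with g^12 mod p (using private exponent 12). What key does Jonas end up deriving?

Jonas receives Mallory's public value M = 3^12 mod 107 instead of the honest one.
3^1 ≡ 3 (mod 107)
3^2 = (3^1)^2 ≡ 3^2 = 9 ≡ 9 (mod 107)
3^4 = (3^2)^2 ≡ 9^2 = 81 ≡ 81 (mod 107)
3^8 = (3^4)^2 ≡ 81^2 = 6561 ≡ 34 (mod 107)
3^12 = 3^8 · 3^4 ≡ 34 · 81 ≡ 79 (mod 107).
So M = 79. Jonas computes K = M^10 mod 107.
79^1 ≡ 79 (mod 107)
79^2 = (79^1)^2 ≡ 79^2 = 6241 ≡ 35 (mod 107)
79^4 = (79^2)^2 ≡ 35^2 = 1225 ≡ 48 (mod 107)
79^8 = (79^4)^2 ≡ 48^2 = 2304 ≡ 57 (mod 107)
79^10 = 79^8 · 79^2 ≡ 57 · 35 ≡ 69 (mod 107).

69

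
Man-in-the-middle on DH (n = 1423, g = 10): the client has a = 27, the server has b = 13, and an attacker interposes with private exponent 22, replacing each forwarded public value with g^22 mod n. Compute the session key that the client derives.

959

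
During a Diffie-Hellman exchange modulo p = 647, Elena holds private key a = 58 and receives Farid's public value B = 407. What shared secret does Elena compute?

Shared key K = 407^58 mod 647.
407^1 ≡ 407 (mod 647)
407^2 = (407^1)^2 ≡ 407^2 = 165649 ≡ 17 (mod 647)
407^4 = (407^2)^2 ≡ 17^2 = 289 ≡ 289 (mod 647)
407^8 = (407^4)^2 ≡ 289^2 = 83521 ≡ 58 (mod 647)
407^16 = (407^8)^2 ≡ 58^2 = 3364 ≡ 129 (mod 647)
407^32 = (407^16)^2 ≡ 129^2 = 16641 ≡ 466 (mod 647)
407^58 = 407^32 · 407^16 · 407^8 · 407^2 ≡ 466 · 129 · 58 · 17 ≡ 87 (mod 647).

87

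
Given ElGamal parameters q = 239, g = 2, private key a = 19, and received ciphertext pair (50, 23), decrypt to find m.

Shared mask s = c₁^a mod q = 50^19 mod 239.
50^1 ≡ 50 (mod 239)
50^2 = (50^1)^2 ≡ 50^2 = 2500 ≡ 110 (mod 239)
50^4 = (50^2)^2 ≡ 110^2 = 12100 ≡ 150 (mod 239)
50^8 = (50^4)^2 ≡ 150^2 = 22500 ≡ 34 (mod 239)
50^16 = (50^8)^2 ≡ 34^2 = 1156 ≡ 200 (mod 239)
50^19 = 50^16 · 50^2 · 50^1 ≡ 200 · 110 · 50 ≡ 122 (mod 239).
So s = 122; s⁻¹ ≡ 96 (mod 239).
m = c₂ · s⁻¹ mod 239 = 23 · 96 mod 239 = 57.

57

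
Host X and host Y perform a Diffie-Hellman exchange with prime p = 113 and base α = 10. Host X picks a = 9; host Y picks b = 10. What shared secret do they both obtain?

72

Host X sends A = α^a mod p = 10^9 mod 113.
10^1 ≡ 10 (mod 113)
10^2 = (10^1)^2 ≡ 10^2 = 100 ≡ 100 (mod 113)
10^4 = (10^2)^2 ≡ 100^2 = 10000 ≡ 56 (mod 113)
10^8 = (10^4)^2 ≡ 56^2 = 3136 ≡ 85 (mod 113)
10^9 = 10^8 · 10^1 ≡ 85 · 10 ≡ 59 (mod 113).
So A = 59. Host Y then computes K = A^b mod p = 59^10 mod 113.
59^1 ≡ 59 (mod 113)
59^2 = (59^1)^2 ≡ 59^2 = 3481 ≡ 91 (mod 113)
59^4 = (59^2)^2 ≡ 91^2 = 8281 ≡ 32 (mod 113)
59^8 = (59^4)^2 ≡ 32^2 = 1024 ≡ 7 (mod 113)
59^10 = 59^8 · 59^2 ≡ 7 · 91 ≡ 72 (mod 113).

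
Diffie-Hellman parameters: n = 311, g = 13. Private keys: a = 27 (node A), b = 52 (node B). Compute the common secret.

Node B sends B = g^b mod n = 13^52 mod 311.
13^1 ≡ 13 (mod 311)
13^2 = (13^1)^2 ≡ 13^2 = 169 ≡ 169 (mod 311)
13^4 = (13^2)^2 ≡ 169^2 = 28561 ≡ 260 (mod 311)
13^8 = (13^4)^2 ≡ 260^2 = 67600 ≡ 113 (mod 311)
13^16 = (13^8)^2 ≡ 113^2 = 12769 ≡ 18 (mod 311)
13^32 = (13^16)^2 ≡ 18^2 = 324 ≡ 13 (mod 311)
13^52 = 13^32 · 13^16 · 13^4 ≡ 13 · 18 · 260 ≡ 195 (mod 311).
So B = 195. Node A then computes K = B^a mod n = 195^27 mod 311.
195^1 ≡ 195 (mod 311)
195^2 = (195^1)^2 ≡ 195^2 = 38025 ≡ 83 (mod 311)
195^4 = (195^2)^2 ≡ 83^2 = 6889 ≡ 47 (mod 311)
195^8 = (195^4)^2 ≡ 47^2 = 2209 ≡ 32 (mod 311)
195^16 = (195^8)^2 ≡ 32^2 = 1024 ≡ 91 (mod 311)
195^27 = 195^16 · 195^8 · 195^2 · 195^1 ≡ 91 · 32 · 83 · 195 ≡ 225 (mod 311).

225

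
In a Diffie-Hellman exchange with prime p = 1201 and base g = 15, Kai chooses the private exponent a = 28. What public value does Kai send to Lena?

139

Public value = 15^28 (mod 1201).
15^1 ≡ 15 (mod 1201)
15^2 = (15^1)^2 ≡ 15^2 = 225 ≡ 225 (mod 1201)
15^4 = (15^2)^2 ≡ 225^2 = 50625 ≡ 183 (mod 1201)
15^8 = (15^4)^2 ≡ 183^2 = 33489 ≡ 1062 (mod 1201)
15^16 = (15^8)^2 ≡ 1062^2 = 1127844 ≡ 105 (mod 1201)
15^28 = 15^16 · 15^8 · 15^4 ≡ 105 · 1062 · 183 ≡ 139 (mod 1201).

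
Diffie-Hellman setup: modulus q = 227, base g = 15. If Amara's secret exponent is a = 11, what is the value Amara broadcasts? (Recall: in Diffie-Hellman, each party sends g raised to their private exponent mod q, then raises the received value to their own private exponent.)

201

Public value = 15^11 mod 227.
15^1 ≡ 15 (mod 227)
15^2 = (15^1)^2 ≡ 15^2 = 225 ≡ 225 (mod 227)
15^4 = (15^2)^2 ≡ 225^2 = 50625 ≡ 4 (mod 227)
15^8 = (15^4)^2 ≡ 4^2 = 16 ≡ 16 (mod 227)
15^11 = 15^8 · 15^2 · 15^1 ≡ 16 · 225 · 15 ≡ 201 (mod 227).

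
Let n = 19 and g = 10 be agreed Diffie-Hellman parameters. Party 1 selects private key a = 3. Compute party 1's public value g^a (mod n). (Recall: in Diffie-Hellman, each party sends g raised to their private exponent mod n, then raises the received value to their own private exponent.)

Public value = 10^3 (mod 19).
10^1 ≡ 10 (mod 19)
10^2 = (10^1)^2 ≡ 10^2 = 100 ≡ 5 (mod 19)
10^3 = 10^2 · 10^1 ≡ 5 · 10 ≡ 12 (mod 19).

12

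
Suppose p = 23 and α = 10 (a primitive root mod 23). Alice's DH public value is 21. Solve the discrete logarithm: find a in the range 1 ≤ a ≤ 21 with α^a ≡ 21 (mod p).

Try successive powers of 10 modulo 23:
10^1 ≡ 10
10^2 ≡ 8
10^3 ≡ 11
10^4 ≡ 18
10^5 ≡ 19
10^6 ≡ 6
10^7 ≡ 14
10^8 ≡ 2
10^9 ≡ 20
10^10 ≡ 16
10^11 ≡ 22
10^12 ≡ 13
10^13 ≡ 15
10^14 ≡ 12
10^15 ≡ 5
10^16 ≡ 4
10^17 ≡ 17
10^18 ≡ 9
10^19 ≡ 21
Found: a = 19.

19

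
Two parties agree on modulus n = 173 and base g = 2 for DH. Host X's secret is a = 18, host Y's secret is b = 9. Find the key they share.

Host X sends A = g^a mod n = 2^18 mod 173.
2^1 ≡ 2 (mod 173)
2^2 = (2^1)^2 ≡ 2^2 = 4 ≡ 4 (mod 173)
2^4 = (2^2)^2 ≡ 4^2 = 16 ≡ 16 (mod 173)
2^8 = (2^4)^2 ≡ 16^2 = 256 ≡ 83 (mod 173)
2^16 = (2^8)^2 ≡ 83^2 = 6889 ≡ 142 (mod 173)
2^18 = 2^16 · 2^2 ≡ 142 · 4 ≡ 49 (mod 173).
So A = 49. Host Y then computes K = A^b mod n = 49^9 mod 173.
49^1 ≡ 49 (mod 173)
49^2 = (49^1)^2 ≡ 49^2 = 2401 ≡ 152 (mod 173)
49^4 = (49^2)^2 ≡ 152^2 = 23104 ≡ 95 (mod 173)
49^8 = (49^4)^2 ≡ 95^2 = 9025 ≡ 29 (mod 173)
49^9 = 49^8 · 49^1 ≡ 29 · 49 ≡ 37 (mod 173).

37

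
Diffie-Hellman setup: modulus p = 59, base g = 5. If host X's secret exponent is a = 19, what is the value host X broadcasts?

Public value = 5^19 mod 59.
5^1 ≡ 5 (mod 59)
5^2 = (5^1)^2 ≡ 5^2 = 25 ≡ 25 (mod 59)
5^4 = (5^2)^2 ≡ 25^2 = 625 ≡ 35 (mod 59)
5^8 = (5^4)^2 ≡ 35^2 = 1225 ≡ 45 (mod 59)
5^16 = (5^8)^2 ≡ 45^2 = 2025 ≡ 19 (mod 59)
5^19 = 5^16 · 5^2 · 5^1 ≡ 19 · 25 · 5 ≡ 15 (mod 59).

15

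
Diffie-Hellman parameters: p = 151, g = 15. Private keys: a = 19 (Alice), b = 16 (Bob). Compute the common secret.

40

Bob sends B = g^b mod p = 15^16 mod 151.
15^1 ≡ 15 (mod 151)
15^2 = (15^1)^2 ≡ 15^2 = 225 ≡ 74 (mod 151)
15^4 = (15^2)^2 ≡ 74^2 = 5476 ≡ 40 (mod 151)
15^8 = (15^4)^2 ≡ 40^2 = 1600 ≡ 90 (mod 151)
15^16 = (15^8)^2 ≡ 90^2 = 8100 ≡ 97 (mod 151)
So B = 97. Alice then computes K = B^a mod p = 97^19 mod 151.
97^1 ≡ 97 (mod 151)
97^2 = (97^1)^2 ≡ 97^2 = 9409 ≡ 47 (mod 151)
97^4 = (97^2)^2 ≡ 47^2 = 2209 ≡ 95 (mod 151)
97^8 = (97^4)^2 ≡ 95^2 = 9025 ≡ 116 (mod 151)
97^16 = (97^8)^2 ≡ 116^2 = 13456 ≡ 17 (mod 151)
97^19 = 97^16 · 97^2 · 97^1 ≡ 17 · 47 · 97 ≡ 40 (mod 151).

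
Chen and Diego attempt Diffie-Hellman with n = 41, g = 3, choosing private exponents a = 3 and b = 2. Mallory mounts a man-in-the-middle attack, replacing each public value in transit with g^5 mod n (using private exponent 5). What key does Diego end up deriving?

9

Diego receives Mallory's public value M = 3^5 mod 41 instead of the honest one.
3^1 ≡ 3 (mod 41)
3^2 = (3^1)^2 ≡ 3^2 = 9 ≡ 9 (mod 41)
3^4 = (3^2)^2 ≡ 9^2 = 81 ≡ 40 (mod 41)
3^5 = 3^4 · 3^1 ≡ 40 · 3 ≡ 38 (mod 41).
So M = 38. Diego computes K = M^2 mod 41.
38^1 ≡ 38 (mod 41)
38^2 = (38^1)^2 ≡ 38^2 = 1444 ≡ 9 (mod 41)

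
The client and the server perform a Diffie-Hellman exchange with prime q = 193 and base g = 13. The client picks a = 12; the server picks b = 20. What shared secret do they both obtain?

112

The client sends A = g^a mod q = 13^12 mod 193.
13^1 ≡ 13 (mod 193)
13^2 = (13^1)^2 ≡ 13^2 = 169 ≡ 169 (mod 193)
13^4 = (13^2)^2 ≡ 169^2 = 28561 ≡ 190 (mod 193)
13^8 = (13^4)^2 ≡ 190^2 = 36100 ≡ 9 (mod 193)
13^12 = 13^8 · 13^4 ≡ 9 · 190 ≡ 166 (mod 193).
So A = 166. The server then computes K = A^b mod q = 166^20 mod 193.
166^1 ≡ 166 (mod 193)
166^2 = (166^1)^2 ≡ 166^2 = 27556 ≡ 150 (mod 193)
166^4 = (166^2)^2 ≡ 150^2 = 22500 ≡ 112 (mod 193)
166^8 = (166^4)^2 ≡ 112^2 = 12544 ≡ 192 (mod 193)
166^16 = (166^8)^2 ≡ 192^2 = 36864 ≡ 1 (mod 193)
166^20 = 166^16 · 166^4 ≡ 1 · 112 ≡ 112 (mod 193).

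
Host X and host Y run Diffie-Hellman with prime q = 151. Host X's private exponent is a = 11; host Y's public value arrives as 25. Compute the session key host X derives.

100

Shared key K = 25^11 mod 151.
25^1 ≡ 25 (mod 151)
25^2 = (25^1)^2 ≡ 25^2 = 625 ≡ 21 (mod 151)
25^4 = (25^2)^2 ≡ 21^2 = 441 ≡ 139 (mod 151)
25^8 = (25^4)^2 ≡ 139^2 = 19321 ≡ 144 (mod 151)
25^11 = 25^8 · 25^2 · 25^1 ≡ 144 · 21 · 25 ≡ 100 (mod 151).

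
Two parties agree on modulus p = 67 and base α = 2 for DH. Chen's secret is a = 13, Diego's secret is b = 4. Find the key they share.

Diego sends B = α^b mod p = 2^4 mod 67.
2^1 ≡ 2 (mod 67)
2^2 = (2^1)^2 ≡ 2^2 = 4 ≡ 4 (mod 67)
2^4 = (2^2)^2 ≡ 4^2 = 16 ≡ 16 (mod 67)
So B = 16. Chen then computes K = B^a mod p = 16^13 mod 67.
16^1 ≡ 16 (mod 67)
16^2 = (16^1)^2 ≡ 16^2 = 256 ≡ 55 (mod 67)
16^4 = (16^2)^2 ≡ 55^2 = 3025 ≡ 10 (mod 67)
16^8 = (16^4)^2 ≡ 10^2 = 100 ≡ 33 (mod 67)
16^13 = 16^8 · 16^4 · 16^1 ≡ 33 · 10 · 16 ≡ 54 (mod 67).

54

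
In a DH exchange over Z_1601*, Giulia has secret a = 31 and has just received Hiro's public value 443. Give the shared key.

Shared key K = 443^31 mod 1601.
443^1 ≡ 443 (mod 1601)
443^2 = (443^1)^2 ≡ 443^2 = 196249 ≡ 927 (mod 1601)
443^4 = (443^2)^2 ≡ 927^2 = 859329 ≡ 1193 (mod 1601)
443^8 = (443^4)^2 ≡ 1193^2 = 1423249 ≡ 1561 (mod 1601)
443^16 = (443^8)^2 ≡ 1561^2 = 2436721 ≡ 1600 (mod 1601)
443^31 = 443^16 · 443^8 · 443^4 · 443^2 · 443^1 ≡ 1600 · 1561 · 1193 · 927 · 443 ≡ 206 (mod 1601).

206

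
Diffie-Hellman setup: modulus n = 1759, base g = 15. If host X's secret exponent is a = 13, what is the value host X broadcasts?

638

Public value = 15^13 (mod 1759).
15^1 ≡ 15 (mod 1759)
15^2 = (15^1)^2 ≡ 15^2 = 225 ≡ 225 (mod 1759)
15^4 = (15^2)^2 ≡ 225^2 = 50625 ≡ 1373 (mod 1759)
15^8 = (15^4)^2 ≡ 1373^2 = 1885129 ≡ 1240 (mod 1759)
15^13 = 15^8 · 15^4 · 15^1 ≡ 1240 · 1373 · 15 ≡ 638 (mod 1759).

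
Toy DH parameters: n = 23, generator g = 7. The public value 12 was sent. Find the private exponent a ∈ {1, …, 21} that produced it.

Try successive powers of 7 modulo 23:
7^1 ≡ 7
7^2 ≡ 3
7^3 ≡ 21
7^4 ≡ 9
7^5 ≡ 17
7^6 ≡ 4
7^7 ≡ 5
7^8 ≡ 12
Found: a = 8.

8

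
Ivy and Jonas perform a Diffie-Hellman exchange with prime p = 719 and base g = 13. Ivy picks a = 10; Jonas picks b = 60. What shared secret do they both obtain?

Ivy sends A = g^a mod p = 13^10 mod 719.
13^1 ≡ 13 (mod 719)
13^2 = (13^1)^2 ≡ 13^2 = 169 ≡ 169 (mod 719)
13^4 = (13^2)^2 ≡ 169^2 = 28561 ≡ 520 (mod 719)
13^8 = (13^4)^2 ≡ 520^2 = 270400 ≡ 56 (mod 719)
13^10 = 13^8 · 13^2 ≡ 56 · 169 ≡ 117 (mod 719).
So A = 117. Jonas then computes K = A^b mod p = 117^60 mod 719.
117^1 ≡ 117 (mod 719)
117^2 = (117^1)^2 ≡ 117^2 = 13689 ≡ 28 (mod 719)
117^4 = (117^2)^2 ≡ 28^2 = 784 ≡ 65 (mod 719)
117^8 = (117^4)^2 ≡ 65^2 = 4225 ≡ 630 (mod 719)
117^16 = (117^8)^2 ≡ 630^2 = 396900 ≡ 12 (mod 719)
117^32 = (117^16)^2 ≡ 12^2 = 144 ≡ 144 (mod 719)
117^60 = 117^32 · 117^16 · 117^8 · 117^4 ≡ 144 · 12 · 630 · 65 ≡ 496 (mod 719).

496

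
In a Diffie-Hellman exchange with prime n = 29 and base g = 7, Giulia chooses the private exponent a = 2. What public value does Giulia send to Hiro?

Public value = 7^2 (mod 29).
7^1 ≡ 7 (mod 29)
7^2 = (7^1)^2 ≡ 7^2 = 49 ≡ 20 (mod 29)

20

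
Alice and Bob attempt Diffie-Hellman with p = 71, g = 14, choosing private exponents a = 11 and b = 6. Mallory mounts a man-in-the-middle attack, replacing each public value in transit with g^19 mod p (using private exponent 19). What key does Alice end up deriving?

Alice receives Mallory's public value M = 14^19 mod 71 instead of the honest one.
14^1 ≡ 14 (mod 71)
14^2 = (14^1)^2 ≡ 14^2 = 196 ≡ 54 (mod 71)
14^4 = (14^2)^2 ≡ 54^2 = 2916 ≡ 5 (mod 71)
14^8 = (14^4)^2 ≡ 5^2 = 25 ≡ 25 (mod 71)
14^16 = (14^8)^2 ≡ 25^2 = 625 ≡ 57 (mod 71)
14^19 = 14^16 · 14^2 · 14^1 ≡ 57 · 54 · 14 ≡ 66 (mod 71).
So M = 66. Alice computes K = M^11 mod 71.
66^1 ≡ 66 (mod 71)
66^2 = (66^1)^2 ≡ 66^2 = 4356 ≡ 25 (mod 71)
66^4 = (66^2)^2 ≡ 25^2 = 625 ≡ 57 (mod 71)
66^8 = (66^4)^2 ≡ 57^2 = 3249 ≡ 54 (mod 71)
66^11 = 66^8 · 66^2 · 66^1 ≡ 54 · 25 · 66 ≡ 66 (mod 71).

66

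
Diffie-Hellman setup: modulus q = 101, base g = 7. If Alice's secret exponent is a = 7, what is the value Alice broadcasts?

Public value = 7^7 mod 101.
7^1 ≡ 7 (mod 101)
7^2 = (7^1)^2 ≡ 7^2 = 49 ≡ 49 (mod 101)
7^4 = (7^2)^2 ≡ 49^2 = 2401 ≡ 78 (mod 101)
7^7 = 7^4 · 7^2 · 7^1 ≡ 78 · 49 · 7 ≡ 90 (mod 101).

90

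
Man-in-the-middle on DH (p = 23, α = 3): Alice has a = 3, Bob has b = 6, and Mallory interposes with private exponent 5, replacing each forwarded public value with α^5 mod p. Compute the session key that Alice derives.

Alice receives Mallory's public value M = 3^5 mod 23 instead of the honest one.
3^1 ≡ 3 (mod 23)
3^2 = (3^1)^2 ≡ 3^2 = 9 ≡ 9 (mod 23)
3^4 = (3^2)^2 ≡ 9^2 = 81 ≡ 12 (mod 23)
3^5 = 3^4 · 3^1 ≡ 12 · 3 ≡ 13 (mod 23).
So M = 13. Alice computes K = M^3 mod 23.
13^1 ≡ 13 (mod 23)
13^2 = (13^1)^2 ≡ 13^2 = 169 ≡ 8 (mod 23)
13^3 = 13^2 · 13^1 ≡ 8 · 13 ≡ 12 (mod 23).

12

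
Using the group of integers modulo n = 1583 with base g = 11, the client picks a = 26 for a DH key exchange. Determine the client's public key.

Public value = 11^26 mod 1583.
11^1 ≡ 11 (mod 1583)
11^2 = (11^1)^2 ≡ 11^2 = 121 ≡ 121 (mod 1583)
11^4 = (11^2)^2 ≡ 121^2 = 14641 ≡ 394 (mod 1583)
11^8 = (11^4)^2 ≡ 394^2 = 155236 ≡ 102 (mod 1583)
11^16 = (11^8)^2 ≡ 102^2 = 10404 ≡ 906 (mod 1583)
11^26 = 11^16 · 11^8 · 11^2 ≡ 906 · 102 · 121 ≡ 1123 (mod 1583).

1123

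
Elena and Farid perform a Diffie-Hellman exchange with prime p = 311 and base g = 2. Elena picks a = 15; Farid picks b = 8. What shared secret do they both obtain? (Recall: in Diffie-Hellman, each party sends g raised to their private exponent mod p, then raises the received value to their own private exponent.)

Elena sends A = g^a mod p = 2^15 mod 311.
2^1 ≡ 2 (mod 311)
2^2 = (2^1)^2 ≡ 2^2 = 4 ≡ 4 (mod 311)
2^4 = (2^2)^2 ≡ 4^2 = 16 ≡ 16 (mod 311)
2^8 = (2^4)^2 ≡ 16^2 = 256 ≡ 256 (mod 311)
2^15 = 2^8 · 2^4 · 2^2 · 2^1 ≡ 256 · 16 · 4 · 2 ≡ 113 (mod 311).
So A = 113. Farid then computes K = A^b mod p = 113^8 mod 311.
113^1 ≡ 113 (mod 311)
113^2 = (113^1)^2 ≡ 113^2 = 12769 ≡ 18 (mod 311)
113^4 = (113^2)^2 ≡ 18^2 = 324 ≡ 13 (mod 311)
113^8 = (113^4)^2 ≡ 13^2 = 169 ≡ 169 (mod 311)

169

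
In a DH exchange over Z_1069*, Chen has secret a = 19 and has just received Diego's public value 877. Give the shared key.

212

Shared key K = 877^19 mod 1069.
877^1 ≡ 877 (mod 1069)
877^2 = (877^1)^2 ≡ 877^2 = 769129 ≡ 518 (mod 1069)
877^4 = (877^2)^2 ≡ 518^2 = 268324 ≡ 5 (mod 1069)
877^8 = (877^4)^2 ≡ 5^2 = 25 ≡ 25 (mod 1069)
877^16 = (877^8)^2 ≡ 25^2 = 625 ≡ 625 (mod 1069)
877^19 = 877^16 · 877^2 · 877^1 ≡ 625 · 518 · 877 ≡ 212 (mod 1069).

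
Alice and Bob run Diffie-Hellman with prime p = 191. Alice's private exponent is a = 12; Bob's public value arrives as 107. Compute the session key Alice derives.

36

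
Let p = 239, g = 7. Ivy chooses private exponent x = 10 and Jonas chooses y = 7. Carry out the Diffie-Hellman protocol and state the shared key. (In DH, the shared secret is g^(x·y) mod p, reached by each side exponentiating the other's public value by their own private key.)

22

Jonas sends B = g^y mod p = 7^7 mod 239.
7^1 ≡ 7 (mod 239)
7^2 = (7^1)^2 ≡ 7^2 = 49 ≡ 49 (mod 239)
7^4 = (7^2)^2 ≡ 49^2 = 2401 ≡ 11 (mod 239)
7^7 = 7^4 · 7^2 · 7^1 ≡ 11 · 49 · 7 ≡ 188 (mod 239).
So B = 188. Ivy then computes K = B^x mod p = 188^10 mod 239.
188^1 ≡ 188 (mod 239)
188^2 = (188^1)^2 ≡ 188^2 = 35344 ≡ 211 (mod 239)
188^4 = (188^2)^2 ≡ 211^2 = 44521 ≡ 67 (mod 239)
188^8 = (188^4)^2 ≡ 67^2 = 4489 ≡ 187 (mod 239)
188^10 = 188^8 · 188^2 ≡ 187 · 211 ≡ 22 (mod 239).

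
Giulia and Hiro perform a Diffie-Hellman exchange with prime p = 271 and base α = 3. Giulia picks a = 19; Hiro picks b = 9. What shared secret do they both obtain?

Hiro sends B = α^b mod p = 3^9 mod 271.
3^1 ≡ 3 (mod 271)
3^2 = (3^1)^2 ≡ 3^2 = 9 ≡ 9 (mod 271)
3^4 = (3^2)^2 ≡ 9^2 = 81 ≡ 81 (mod 271)
3^8 = (3^4)^2 ≡ 81^2 = 6561 ≡ 57 (mod 271)
3^9 = 3^8 · 3^1 ≡ 57 · 3 ≡ 171 (mod 271).
So B = 171. Giulia then computes K = B^a mod p = 171^19 mod 271.
171^1 ≡ 171 (mod 271)
171^2 = (171^1)^2 ≡ 171^2 = 29241 ≡ 244 (mod 271)
171^4 = (171^2)^2 ≡ 244^2 = 59536 ≡ 187 (mod 271)
171^8 = (171^4)^2 ≡ 187^2 = 34969 ≡ 10 (mod 271)
171^16 = (171^8)^2 ≡ 10^2 = 100 ≡ 100 (mod 271)
171^19 = 171^16 · 171^2 · 171^1 ≡ 100 · 244 · 171 ≡ 84 (mod 271).

84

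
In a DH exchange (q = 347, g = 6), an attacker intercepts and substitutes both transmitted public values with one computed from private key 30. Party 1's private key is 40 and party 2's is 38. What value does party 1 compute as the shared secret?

35

Party 1 receives an attacker's public value M = 6^30 mod 347 instead of the honest one.
6^1 ≡ 6 (mod 347)
6^2 = (6^1)^2 ≡ 6^2 = 36 ≡ 36 (mod 347)
6^4 = (6^2)^2 ≡ 36^2 = 1296 ≡ 255 (mod 347)
6^8 = (6^4)^2 ≡ 255^2 = 65025 ≡ 136 (mod 347)
6^16 = (6^8)^2 ≡ 136^2 = 18496 ≡ 105 (mod 347)
6^30 = 6^16 · 6^8 · 6^4 · 6^2 ≡ 105 · 136 · 255 · 36 ≡ 46 (mod 347).
So M = 46. Party 1 computes K = M^40 mod 347.
46^1 ≡ 46 (mod 347)
46^2 = (46^1)^2 ≡ 46^2 = 2116 ≡ 34 (mod 347)
46^4 = (46^2)^2 ≡ 34^2 = 1156 ≡ 115 (mod 347)
46^8 = (46^4)^2 ≡ 115^2 = 13225 ≡ 39 (mod 347)
46^16 = (46^8)^2 ≡ 39^2 = 1521 ≡ 133 (mod 347)
46^32 = (46^16)^2 ≡ 133^2 = 17689 ≡ 339 (mod 347)
46^40 = 46^32 · 46^8 ≡ 339 · 39 ≡ 35 (mod 347).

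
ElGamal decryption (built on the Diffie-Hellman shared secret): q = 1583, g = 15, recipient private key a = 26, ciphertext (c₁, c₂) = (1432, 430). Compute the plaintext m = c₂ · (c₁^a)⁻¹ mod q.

Shared mask s = c₁^a mod q = 1432^26 mod 1583.
1432^1 ≡ 1432 (mod 1583)
1432^2 = (1432^1)^2 ≡ 1432^2 = 2050624 ≡ 639 (mod 1583)
1432^4 = (1432^2)^2 ≡ 639^2 = 408321 ≡ 1490 (mod 1583)
1432^8 = (1432^4)^2 ≡ 1490^2 = 2220100 ≡ 734 (mod 1583)
1432^16 = (1432^8)^2 ≡ 734^2 = 538756 ≡ 536 (mod 1583)
1432^26 = 1432^16 · 1432^8 · 1432^2 ≡ 536 · 734 · 639 ≡ 123 (mod 1583).
So s = 123; s⁻¹ ≡ 1287 (mod 1583).
m = c₂ · s⁻¹ mod 1583 = 430 · 1287 mod 1583 = 943.

943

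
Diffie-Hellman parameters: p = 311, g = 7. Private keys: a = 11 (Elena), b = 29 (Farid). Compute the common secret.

113

Farid sends B = g^b mod p = 7^29 mod 311.
7^1 ≡ 7 (mod 311)
7^2 = (7^1)^2 ≡ 7^2 = 49 ≡ 49 (mod 311)
7^4 = (7^2)^2 ≡ 49^2 = 2401 ≡ 224 (mod 311)
7^8 = (7^4)^2 ≡ 224^2 = 50176 ≡ 105 (mod 311)
7^16 = (7^8)^2 ≡ 105^2 = 11025 ≡ 140 (mod 311)
7^29 = 7^16 · 7^8 · 7^4 · 7^1 ≡ 140 · 105 · 224 · 7 ≡ 146 (mod 311).
So B = 146. Elena then computes K = B^a mod p = 146^11 mod 311.
146^1 ≡ 146 (mod 311)
146^2 = (146^1)^2 ≡ 146^2 = 21316 ≡ 168 (mod 311)
146^4 = (146^2)^2 ≡ 168^2 = 28224 ≡ 234 (mod 311)
146^8 = (146^4)^2 ≡ 234^2 = 54756 ≡ 20 (mod 311)
146^11 = 146^8 · 146^2 · 146^1 ≡ 20 · 168 · 146 ≡ 113 (mod 311).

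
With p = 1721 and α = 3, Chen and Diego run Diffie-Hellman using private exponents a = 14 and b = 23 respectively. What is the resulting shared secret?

611

Diego sends B = α^b mod p = 3^23 mod 1721.
3^1 ≡ 3 (mod 1721)
3^2 = (3^1)^2 ≡ 3^2 = 9 ≡ 9 (mod 1721)
3^4 = (3^2)^2 ≡ 9^2 = 81 ≡ 81 (mod 1721)
3^8 = (3^4)^2 ≡ 81^2 = 6561 ≡ 1398 (mod 1721)
3^16 = (3^8)^2 ≡ 1398^2 = 1954404 ≡ 1069 (mod 1721)
3^23 = 3^16 · 3^4 · 3^2 · 3^1 ≡ 1069 · 81 · 9 · 3 ≡ 785 (mod 1721).
So B = 785. Chen then computes K = B^a mod p = 785^14 mod 1721.
785^1 ≡ 785 (mod 1721)
785^2 = (785^1)^2 ≡ 785^2 = 616225 ≡ 107 (mod 1721)
785^4 = (785^2)^2 ≡ 107^2 = 11449 ≡ 1123 (mod 1721)
785^8 = (785^4)^2 ≡ 1123^2 = 1261129 ≡ 1357 (mod 1721)
785^14 = 785^8 · 785^4 · 785^2 ≡ 1357 · 1123 · 107 ≡ 611 (mod 1721).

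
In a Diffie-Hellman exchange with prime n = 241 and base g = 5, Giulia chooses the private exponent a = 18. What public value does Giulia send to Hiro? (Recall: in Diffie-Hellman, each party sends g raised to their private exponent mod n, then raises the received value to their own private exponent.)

106

Public value = 5^18 (mod 241).
5^1 ≡ 5 (mod 241)
5^2 = (5^1)^2 ≡ 5^2 = 25 ≡ 25 (mod 241)
5^4 = (5^2)^2 ≡ 25^2 = 625 ≡ 143 (mod 241)
5^8 = (5^4)^2 ≡ 143^2 = 20449 ≡ 205 (mod 241)
5^16 = (5^8)^2 ≡ 205^2 = 42025 ≡ 91 (mod 241)
5^18 = 5^16 · 5^2 ≡ 91 · 25 ≡ 106 (mod 241).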